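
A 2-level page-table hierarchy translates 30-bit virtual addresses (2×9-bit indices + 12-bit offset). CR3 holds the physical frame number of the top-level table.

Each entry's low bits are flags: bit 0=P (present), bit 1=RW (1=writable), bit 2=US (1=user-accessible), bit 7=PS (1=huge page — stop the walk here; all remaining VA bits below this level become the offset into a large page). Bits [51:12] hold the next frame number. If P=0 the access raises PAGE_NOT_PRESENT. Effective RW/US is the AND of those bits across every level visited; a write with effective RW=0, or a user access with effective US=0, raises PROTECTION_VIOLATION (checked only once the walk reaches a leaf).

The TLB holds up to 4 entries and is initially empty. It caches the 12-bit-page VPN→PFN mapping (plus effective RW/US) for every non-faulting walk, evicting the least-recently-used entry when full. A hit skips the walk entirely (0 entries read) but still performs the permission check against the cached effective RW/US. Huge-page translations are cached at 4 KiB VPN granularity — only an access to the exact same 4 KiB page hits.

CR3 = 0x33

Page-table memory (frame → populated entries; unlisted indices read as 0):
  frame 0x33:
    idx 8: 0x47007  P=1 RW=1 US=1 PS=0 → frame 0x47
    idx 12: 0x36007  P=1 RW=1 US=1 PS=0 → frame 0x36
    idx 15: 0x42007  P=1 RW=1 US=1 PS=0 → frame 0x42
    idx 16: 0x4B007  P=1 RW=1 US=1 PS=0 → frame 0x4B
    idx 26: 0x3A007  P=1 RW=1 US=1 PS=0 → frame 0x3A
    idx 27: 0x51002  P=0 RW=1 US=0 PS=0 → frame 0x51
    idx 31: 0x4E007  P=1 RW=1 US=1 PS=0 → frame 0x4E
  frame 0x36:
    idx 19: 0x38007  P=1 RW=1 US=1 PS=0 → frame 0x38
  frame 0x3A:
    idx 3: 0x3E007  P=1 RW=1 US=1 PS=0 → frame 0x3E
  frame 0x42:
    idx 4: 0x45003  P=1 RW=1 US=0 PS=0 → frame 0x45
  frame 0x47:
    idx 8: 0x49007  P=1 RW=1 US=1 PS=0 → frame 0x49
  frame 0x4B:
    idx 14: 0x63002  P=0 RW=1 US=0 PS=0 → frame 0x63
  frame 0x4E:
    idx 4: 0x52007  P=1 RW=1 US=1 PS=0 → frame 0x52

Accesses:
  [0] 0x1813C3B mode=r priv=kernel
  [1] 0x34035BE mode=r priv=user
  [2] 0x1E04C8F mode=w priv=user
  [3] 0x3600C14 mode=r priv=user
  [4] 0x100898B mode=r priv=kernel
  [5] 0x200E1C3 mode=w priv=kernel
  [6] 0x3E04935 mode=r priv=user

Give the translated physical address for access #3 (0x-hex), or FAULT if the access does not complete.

Per-access translation:
#0 VA=0x1813C3B (r,kernel):
  L0: frame=0x33 idx=12 entry=0x36007 [P=1 RW=1 US=1 PS=0]
  L1: frame=0x36 idx=19 entry=0x38007 [P=1 RW=1 US=1 PS=0]
  → PA=0x38C3B  (2 entries read)
#1 VA=0x34035BE (r,user):
  L0: frame=0x33 idx=26 entry=0x3A007 [P=1 RW=1 US=1 PS=0]
  L1: frame=0x3A idx=3 entry=0x3E007 [P=1 RW=1 US=1 PS=0]
  → PA=0x3E5BE  (2 entries read)
#2 VA=0x1E04C8F (w,user):
  L0: frame=0x33 idx=15 entry=0x42007 [P=1 RW=1 US=1 PS=0]
  L1: frame=0x42 idx=4 entry=0x45003 [P=1 RW=1 US=0 PS=0]
  → PROTECTION_VIOLATION  (2 entries read)
#3 VA=0x3600C14 (r,user):
  L0: frame=0x33 idx=27 entry=0x51002 [P=0 RW=1 US=0 PS=0]
  → PAGE_NOT_PRESENT  (1 entries read)
#4 VA=0x100898B (r,kernel):
  L0: frame=0x33 idx=8 entry=0x47007 [P=1 RW=1 US=1 PS=0]
  L1: frame=0x47 idx=8 entry=0x49007 [P=1 RW=1 US=1 PS=0]
  → PA=0x4998B  (2 entries read)
#5 VA=0x200E1C3 (w,kernel):
  L0: frame=0x33 idx=16 entry=0x4B007 [P=1 RW=1 US=1 PS=0]
  L1: frame=0x4B idx=14 entry=0x63002 [P=0 RW=1 US=0 PS=0]
  → PAGE_NOT_PRESENT  (2 entries read)
#6 VA=0x3E04935 (r,user):
  L0: frame=0x33 idx=31 entry=0x4E007 [P=1 RW=1 US=1 PS=0]
  L1: frame=0x4E idx=4 entry=0x52007 [P=1 RW=1 US=1 PS=0]
  → PA=0x52935  (2 entries read)

Access #3 PA: FAULT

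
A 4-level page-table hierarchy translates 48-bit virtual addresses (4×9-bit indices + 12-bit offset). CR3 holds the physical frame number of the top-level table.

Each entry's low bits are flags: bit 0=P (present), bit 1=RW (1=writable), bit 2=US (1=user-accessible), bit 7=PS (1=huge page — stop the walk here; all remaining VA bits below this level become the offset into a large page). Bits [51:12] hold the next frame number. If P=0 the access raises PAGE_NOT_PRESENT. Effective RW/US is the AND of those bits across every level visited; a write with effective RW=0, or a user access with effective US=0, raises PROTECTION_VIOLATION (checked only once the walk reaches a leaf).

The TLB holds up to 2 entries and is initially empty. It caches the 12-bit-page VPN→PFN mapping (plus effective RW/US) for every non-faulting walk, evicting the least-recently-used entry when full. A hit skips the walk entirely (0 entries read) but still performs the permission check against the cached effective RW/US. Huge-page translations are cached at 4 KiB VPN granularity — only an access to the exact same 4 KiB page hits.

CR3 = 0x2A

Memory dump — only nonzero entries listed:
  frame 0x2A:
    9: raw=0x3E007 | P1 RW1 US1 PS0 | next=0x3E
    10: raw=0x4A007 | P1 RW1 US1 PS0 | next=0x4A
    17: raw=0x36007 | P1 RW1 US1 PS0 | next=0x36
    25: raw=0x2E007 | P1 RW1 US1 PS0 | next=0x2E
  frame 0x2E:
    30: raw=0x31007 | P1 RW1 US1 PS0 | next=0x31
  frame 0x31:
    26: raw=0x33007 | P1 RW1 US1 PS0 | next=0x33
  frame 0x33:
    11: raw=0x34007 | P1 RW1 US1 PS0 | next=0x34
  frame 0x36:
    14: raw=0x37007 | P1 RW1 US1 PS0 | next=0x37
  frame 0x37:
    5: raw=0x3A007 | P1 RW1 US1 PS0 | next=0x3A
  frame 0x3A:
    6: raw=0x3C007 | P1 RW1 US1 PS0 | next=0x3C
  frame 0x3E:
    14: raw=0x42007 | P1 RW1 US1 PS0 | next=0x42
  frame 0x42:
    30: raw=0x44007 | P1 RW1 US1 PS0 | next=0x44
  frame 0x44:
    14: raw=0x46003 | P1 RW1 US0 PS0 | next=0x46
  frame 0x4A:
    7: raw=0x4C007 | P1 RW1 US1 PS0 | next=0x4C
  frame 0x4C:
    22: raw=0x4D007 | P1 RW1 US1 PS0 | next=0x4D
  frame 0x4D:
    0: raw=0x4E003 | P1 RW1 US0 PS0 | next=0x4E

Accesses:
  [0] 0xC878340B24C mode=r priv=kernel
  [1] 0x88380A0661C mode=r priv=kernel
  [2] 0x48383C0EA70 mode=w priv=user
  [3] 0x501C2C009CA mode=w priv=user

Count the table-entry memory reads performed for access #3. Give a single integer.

Per-access translation:
#0 VA=0xC878340B24C (r,kernel):
  [0] read 0x2A idx=25: raw=0x2E007 flags P=1 W=1 U=1 S=0
  [1] read 0x2E idx=30: raw=0x31007 flags P=1 W=1 U=1 S=0
  [2] read 0x31 idx=26: raw=0x33007 flags P=1 W=1 U=1 S=0
  [3] read 0x33 idx=11: raw=0x34007 flags P=1 W=1 U=1 S=0
  ⇒ phys 0x3424C  [4 reads]
#1 VA=0x88380A0661C (r,kernel):
  [0] read 0x2A idx=17: raw=0x36007 flags P=1 W=1 U=1 S=0
  [1] read 0x36 idx=14: raw=0x37007 flags P=1 W=1 U=1 S=0
  [2] read 0x37 idx=5: raw=0x3A007 flags P=1 W=1 U=1 S=0
  [3] read 0x3A idx=6: raw=0x3C007 flags P=1 W=1 U=1 S=0
  ⇒ phys 0x3C61C  [4 reads]
#2 VA=0x48383C0EA70 (w,user):
  [0] read 0x2A idx=9: raw=0x3E007 flags P=1 W=1 U=1 S=0
  [1] read 0x3E idx=14: raw=0x42007 flags P=1 W=1 U=1 S=0
  [2] read 0x42 idx=30: raw=0x44007 flags P=1 W=1 U=1 S=0
  [3] read 0x44 idx=14: raw=0x46003 flags P=1 W=1 U=0 S=0
  → PROTECTION_VIOLATION  (4 entries read)
#3 VA=0x501C2C009CA (w,user):
  [0] read 0x2A idx=10: raw=0x4A007 flags P=1 W=1 U=1 S=0
  [1] read 0x4A idx=7: raw=0x4C007 flags P=1 W=1 U=1 S=0
  [2] read 0x4C idx=22: raw=0x4D007 flags P=1 W=1 U=1 S=0
  [3] read 0x4D idx=0: raw=0x4E003 flags P=1 W=1 U=0 S=0
  → PROTECTION_VIOLATION  (4 entries read)

Entries read for #3: 4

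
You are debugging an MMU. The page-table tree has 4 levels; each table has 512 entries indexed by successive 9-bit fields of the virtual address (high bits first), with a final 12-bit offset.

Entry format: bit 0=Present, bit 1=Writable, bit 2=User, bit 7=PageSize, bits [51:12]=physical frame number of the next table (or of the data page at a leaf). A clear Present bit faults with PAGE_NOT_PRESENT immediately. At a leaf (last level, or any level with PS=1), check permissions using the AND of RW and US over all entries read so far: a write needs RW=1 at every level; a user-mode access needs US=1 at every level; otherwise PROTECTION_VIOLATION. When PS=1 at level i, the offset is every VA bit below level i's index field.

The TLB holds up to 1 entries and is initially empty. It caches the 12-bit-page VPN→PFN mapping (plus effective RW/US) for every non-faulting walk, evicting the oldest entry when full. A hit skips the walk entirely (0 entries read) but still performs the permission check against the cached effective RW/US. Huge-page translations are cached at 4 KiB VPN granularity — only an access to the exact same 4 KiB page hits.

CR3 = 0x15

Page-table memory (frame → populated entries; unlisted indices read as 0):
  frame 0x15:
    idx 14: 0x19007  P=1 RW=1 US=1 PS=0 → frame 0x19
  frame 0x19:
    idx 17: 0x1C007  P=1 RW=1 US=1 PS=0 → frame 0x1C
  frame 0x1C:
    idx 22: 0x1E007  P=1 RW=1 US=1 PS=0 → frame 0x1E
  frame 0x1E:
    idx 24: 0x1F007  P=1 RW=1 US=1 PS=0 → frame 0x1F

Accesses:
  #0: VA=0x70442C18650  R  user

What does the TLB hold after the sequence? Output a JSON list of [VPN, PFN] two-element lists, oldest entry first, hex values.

Trace:
#0 VA=0x70442C18650 (r,user):
  L0: frame=0x15 idx=14 entry=0x19007 [P=1 RW=1 US=1 PS=0]
  L1: frame=0x19 idx=17 entry=0x1C007 [P=1 RW=1 US=1 PS=0]
  L2: frame=0x1C idx=22 entry=0x1E007 [P=1 RW=1 US=1 PS=0]
  L3: frame=0x1E idx=24 entry=0x1F007 [P=1 RW=1 US=1 PS=0]
  → PA=0x1F650  (4 entries read)

TLB: [["0x70442C18", "0x1F"]]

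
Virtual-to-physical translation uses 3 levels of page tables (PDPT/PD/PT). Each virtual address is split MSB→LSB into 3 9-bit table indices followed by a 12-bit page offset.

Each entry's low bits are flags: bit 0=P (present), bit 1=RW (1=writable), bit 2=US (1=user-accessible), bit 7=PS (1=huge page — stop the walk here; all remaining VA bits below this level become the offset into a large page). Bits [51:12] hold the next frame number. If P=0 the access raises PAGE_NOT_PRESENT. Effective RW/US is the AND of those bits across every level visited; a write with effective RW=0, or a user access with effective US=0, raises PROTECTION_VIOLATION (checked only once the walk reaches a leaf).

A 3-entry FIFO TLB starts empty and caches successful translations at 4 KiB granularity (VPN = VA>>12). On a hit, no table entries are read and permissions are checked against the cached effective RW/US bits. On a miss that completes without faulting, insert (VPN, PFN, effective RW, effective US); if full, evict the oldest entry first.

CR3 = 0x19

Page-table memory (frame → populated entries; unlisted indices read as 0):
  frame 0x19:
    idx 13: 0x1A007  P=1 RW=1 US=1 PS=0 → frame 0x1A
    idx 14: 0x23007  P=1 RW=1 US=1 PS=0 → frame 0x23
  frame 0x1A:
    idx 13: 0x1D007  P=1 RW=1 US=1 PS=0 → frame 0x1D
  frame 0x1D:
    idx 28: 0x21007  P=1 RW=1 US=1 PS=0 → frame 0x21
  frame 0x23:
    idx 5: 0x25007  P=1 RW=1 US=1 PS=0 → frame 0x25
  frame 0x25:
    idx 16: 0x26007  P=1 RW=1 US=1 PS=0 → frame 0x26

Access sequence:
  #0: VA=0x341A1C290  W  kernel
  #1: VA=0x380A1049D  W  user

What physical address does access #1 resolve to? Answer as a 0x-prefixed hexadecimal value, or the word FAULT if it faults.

Per-access translation:
#0 VA=0x341A1C290 (w,kernel):
  L0: frame=0x19 idx=13 entry=0x1A007 [P=1 RW=1 US=1 PS=0]
  L1: frame=0x1A idx=13 entry=0x1D007 [P=1 RW=1 US=1 PS=0]
  L2: frame=0x1D idx=28 entry=0x21007 [P=1 RW=1 US=1 PS=0]
  ⇒ phys 0x21290  [3 reads]
#1 VA=0x380A1049D (w,user):
  L0: frame=0x19 idx=14 entry=0x23007 [P=1 RW=1 US=1 PS=0]
  L1: frame=0x23 idx=5 entry=0x25007 [P=1 RW=1 US=1 PS=0]
  L2: frame=0x25 idx=16 entry=0x26007 [P=1 RW=1 US=1 PS=0]
  ⇒ phys 0x2649D  [3 reads]

Access #1 PA: 0x2649D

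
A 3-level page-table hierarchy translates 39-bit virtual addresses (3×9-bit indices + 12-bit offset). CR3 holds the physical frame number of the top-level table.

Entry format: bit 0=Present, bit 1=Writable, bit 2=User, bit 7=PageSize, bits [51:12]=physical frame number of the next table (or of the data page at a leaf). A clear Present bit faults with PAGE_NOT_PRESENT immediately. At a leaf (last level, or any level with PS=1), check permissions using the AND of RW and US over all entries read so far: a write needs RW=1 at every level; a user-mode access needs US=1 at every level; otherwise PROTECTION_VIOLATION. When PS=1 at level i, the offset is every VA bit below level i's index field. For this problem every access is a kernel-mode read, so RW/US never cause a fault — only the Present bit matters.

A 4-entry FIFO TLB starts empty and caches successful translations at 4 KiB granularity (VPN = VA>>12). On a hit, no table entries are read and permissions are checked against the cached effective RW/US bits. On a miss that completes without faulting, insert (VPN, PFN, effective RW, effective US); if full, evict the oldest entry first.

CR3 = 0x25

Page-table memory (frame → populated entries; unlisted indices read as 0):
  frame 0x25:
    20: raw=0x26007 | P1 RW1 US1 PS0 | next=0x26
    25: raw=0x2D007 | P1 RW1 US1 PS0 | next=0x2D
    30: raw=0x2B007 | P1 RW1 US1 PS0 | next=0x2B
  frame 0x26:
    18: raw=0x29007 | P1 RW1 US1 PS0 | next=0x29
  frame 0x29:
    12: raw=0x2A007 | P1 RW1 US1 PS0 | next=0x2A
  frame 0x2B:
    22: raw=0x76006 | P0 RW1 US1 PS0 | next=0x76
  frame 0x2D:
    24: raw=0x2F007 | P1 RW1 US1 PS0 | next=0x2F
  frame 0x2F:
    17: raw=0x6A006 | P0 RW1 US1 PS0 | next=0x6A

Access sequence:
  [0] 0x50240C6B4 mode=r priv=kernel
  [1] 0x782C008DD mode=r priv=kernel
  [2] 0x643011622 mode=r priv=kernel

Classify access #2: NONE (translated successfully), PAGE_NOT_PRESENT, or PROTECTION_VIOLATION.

Trace:
#0 VA=0x50240C6B4 (r,kernel):
  [0] read 0x25 idx=20: raw=0x26007 flags P=1 W=1 U=1 S=0
  [1] read 0x26 idx=18: raw=0x29007 flags P=1 W=1 U=1 S=0
  [2] read 0x29 idx=12: raw=0x2A007 flags P=1 W=1 U=1 S=0
  ⇒ phys 0x2A6B4  [3 reads]
#1 VA=0x782C008DD (r,kernel):
  [0] read 0x25 idx=30: raw=0x2B007 flags P=1 W=1 U=1 S=0
  [1] read 0x2B idx=22: raw=0x76006 flags P=0 W=1 U=1 S=0
  → PAGE_NOT_PRESENT  (2 entries read)
#2 VA=0x643011622 (r,kernel):
  [0] read 0x25 idx=25: raw=0x2D007 flags P=1 W=1 U=1 S=0
  [1] read 0x2D idx=24: raw=0x2F007 flags P=1 W=1 U=1 S=0
  [2] read 0x2F idx=17: raw=0x6A006 flags P=0 W=1 U=1 S=0
  → PAGE_NOT_PRESENT  (3 entries read)

Access #2 fault: PAGE_NOT_PRESENT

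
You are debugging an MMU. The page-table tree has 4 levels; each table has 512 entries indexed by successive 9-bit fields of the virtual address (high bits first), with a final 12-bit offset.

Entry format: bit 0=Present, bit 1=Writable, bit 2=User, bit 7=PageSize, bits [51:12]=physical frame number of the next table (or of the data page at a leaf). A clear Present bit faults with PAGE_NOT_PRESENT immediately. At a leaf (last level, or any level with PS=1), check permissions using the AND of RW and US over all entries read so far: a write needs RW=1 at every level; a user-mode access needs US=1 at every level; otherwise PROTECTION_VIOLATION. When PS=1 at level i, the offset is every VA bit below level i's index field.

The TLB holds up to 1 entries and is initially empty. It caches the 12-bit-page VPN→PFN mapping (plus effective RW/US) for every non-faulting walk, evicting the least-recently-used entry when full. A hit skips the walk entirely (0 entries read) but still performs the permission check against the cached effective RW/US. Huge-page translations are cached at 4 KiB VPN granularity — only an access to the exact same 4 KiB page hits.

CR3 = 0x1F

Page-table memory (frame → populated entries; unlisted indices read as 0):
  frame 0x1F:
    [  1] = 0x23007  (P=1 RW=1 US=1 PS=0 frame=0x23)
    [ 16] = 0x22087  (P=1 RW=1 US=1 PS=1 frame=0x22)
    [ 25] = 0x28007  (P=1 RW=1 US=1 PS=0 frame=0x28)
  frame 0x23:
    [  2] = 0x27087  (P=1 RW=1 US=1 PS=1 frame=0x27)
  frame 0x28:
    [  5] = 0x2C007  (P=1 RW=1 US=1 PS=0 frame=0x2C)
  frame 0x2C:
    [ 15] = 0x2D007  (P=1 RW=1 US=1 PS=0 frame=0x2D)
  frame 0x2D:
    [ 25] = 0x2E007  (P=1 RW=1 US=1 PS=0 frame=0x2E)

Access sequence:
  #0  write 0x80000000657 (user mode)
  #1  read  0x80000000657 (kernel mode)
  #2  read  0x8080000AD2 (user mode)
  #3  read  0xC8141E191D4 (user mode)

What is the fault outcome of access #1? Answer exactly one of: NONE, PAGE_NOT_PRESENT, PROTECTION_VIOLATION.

Walk each access:
#0 VA=0x80000000657 (w,user):
  lvl0: tbl 0x1F, slot 16 ⇒ 0x22087 (P1/RW1/US1/PS1)
  ✓ 0x22657 (huge @L0)  — 1 lookups
#1 VA=0x80000000657 (r,kernel):
  TLB hit vpn=0x80000000 → PA=0x22657
#2 VA=0x8080000AD2 (r,user):
  lvl0: tbl 0x1F, slot 1 ⇒ 0x23007 (P1/RW1/US1/PS0)
  lvl1: tbl 0x23, slot 2 ⇒ 0x27087 (P1/RW1/US1/PS1)
  ✓ 0x27AD2 (huge @L1)  — 2 lookups
#3 VA=0xC8141E191D4 (r,user):
  lvl0: tbl 0x1F, slot 25 ⇒ 0x28007 (P1/RW1/US1/PS0)
  lvl1: tbl 0x28, slot 5 ⇒ 0x2C007 (P1/RW1/US1/PS0)
  lvl2: tbl 0x2C, slot 15 ⇒ 0x2D007 (P1/RW1/US1/PS0)
  lvl3: tbl 0x2D, slot 25 ⇒ 0x2E007 (P1/RW1/US1/PS0)
  ✓ 0x2E1D4  — 4 lookups

Access #1 fault: NONE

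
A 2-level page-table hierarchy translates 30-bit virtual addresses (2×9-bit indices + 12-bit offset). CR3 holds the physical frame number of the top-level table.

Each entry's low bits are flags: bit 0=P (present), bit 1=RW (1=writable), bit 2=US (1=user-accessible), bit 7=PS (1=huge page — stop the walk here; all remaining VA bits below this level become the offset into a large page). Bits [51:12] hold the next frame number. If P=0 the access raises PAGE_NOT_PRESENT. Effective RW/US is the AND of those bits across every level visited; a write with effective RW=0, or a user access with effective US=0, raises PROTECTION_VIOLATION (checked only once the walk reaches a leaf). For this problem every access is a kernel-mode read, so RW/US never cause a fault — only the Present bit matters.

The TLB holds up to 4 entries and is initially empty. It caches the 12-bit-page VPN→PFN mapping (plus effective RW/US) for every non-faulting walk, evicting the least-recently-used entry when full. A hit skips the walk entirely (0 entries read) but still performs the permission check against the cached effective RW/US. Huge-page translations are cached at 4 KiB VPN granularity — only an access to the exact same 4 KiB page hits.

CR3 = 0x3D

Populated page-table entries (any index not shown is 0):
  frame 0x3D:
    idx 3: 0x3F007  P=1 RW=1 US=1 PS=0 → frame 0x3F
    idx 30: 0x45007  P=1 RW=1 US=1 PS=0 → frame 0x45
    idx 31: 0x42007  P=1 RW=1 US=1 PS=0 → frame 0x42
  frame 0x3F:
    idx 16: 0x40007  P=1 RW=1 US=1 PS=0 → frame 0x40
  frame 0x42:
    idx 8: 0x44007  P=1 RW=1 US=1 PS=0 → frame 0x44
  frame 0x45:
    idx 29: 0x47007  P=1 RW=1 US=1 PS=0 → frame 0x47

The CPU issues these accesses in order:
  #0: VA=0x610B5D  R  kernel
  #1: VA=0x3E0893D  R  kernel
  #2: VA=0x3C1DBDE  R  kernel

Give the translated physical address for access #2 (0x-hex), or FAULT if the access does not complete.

Walk each access:
#0 VA=0x610B5D (r,kernel):
  [0] read 0x3D idx=3: raw=0x3F007 flags P=1 W=1 U=1 S=0
  [1] read 0x3F idx=16: raw=0x40007 flags P=1 W=1 U=1 S=0
  → PA=0x40B5D  (2 entries read)
#1 VA=0x3E0893D (r,kernel):
  [0] read 0x3D idx=31: raw=0x42007 flags P=1 W=1 U=1 S=0
  [1] read 0x42 idx=8: raw=0x44007 flags P=1 W=1 U=1 S=0
  → PA=0x4493D  (2 entries read)
#2 VA=0x3C1DBDE (r,kernel):
  [0] read 0x3D idx=30: raw=0x45007 flags P=1 W=1 U=1 S=0
  [1] read 0x45 idx=29: raw=0x47007 flags P=1 W=1 U=1 S=0
  → PA=0x47BDE  (2 entries read)

Access #2 PA: 0x47BDE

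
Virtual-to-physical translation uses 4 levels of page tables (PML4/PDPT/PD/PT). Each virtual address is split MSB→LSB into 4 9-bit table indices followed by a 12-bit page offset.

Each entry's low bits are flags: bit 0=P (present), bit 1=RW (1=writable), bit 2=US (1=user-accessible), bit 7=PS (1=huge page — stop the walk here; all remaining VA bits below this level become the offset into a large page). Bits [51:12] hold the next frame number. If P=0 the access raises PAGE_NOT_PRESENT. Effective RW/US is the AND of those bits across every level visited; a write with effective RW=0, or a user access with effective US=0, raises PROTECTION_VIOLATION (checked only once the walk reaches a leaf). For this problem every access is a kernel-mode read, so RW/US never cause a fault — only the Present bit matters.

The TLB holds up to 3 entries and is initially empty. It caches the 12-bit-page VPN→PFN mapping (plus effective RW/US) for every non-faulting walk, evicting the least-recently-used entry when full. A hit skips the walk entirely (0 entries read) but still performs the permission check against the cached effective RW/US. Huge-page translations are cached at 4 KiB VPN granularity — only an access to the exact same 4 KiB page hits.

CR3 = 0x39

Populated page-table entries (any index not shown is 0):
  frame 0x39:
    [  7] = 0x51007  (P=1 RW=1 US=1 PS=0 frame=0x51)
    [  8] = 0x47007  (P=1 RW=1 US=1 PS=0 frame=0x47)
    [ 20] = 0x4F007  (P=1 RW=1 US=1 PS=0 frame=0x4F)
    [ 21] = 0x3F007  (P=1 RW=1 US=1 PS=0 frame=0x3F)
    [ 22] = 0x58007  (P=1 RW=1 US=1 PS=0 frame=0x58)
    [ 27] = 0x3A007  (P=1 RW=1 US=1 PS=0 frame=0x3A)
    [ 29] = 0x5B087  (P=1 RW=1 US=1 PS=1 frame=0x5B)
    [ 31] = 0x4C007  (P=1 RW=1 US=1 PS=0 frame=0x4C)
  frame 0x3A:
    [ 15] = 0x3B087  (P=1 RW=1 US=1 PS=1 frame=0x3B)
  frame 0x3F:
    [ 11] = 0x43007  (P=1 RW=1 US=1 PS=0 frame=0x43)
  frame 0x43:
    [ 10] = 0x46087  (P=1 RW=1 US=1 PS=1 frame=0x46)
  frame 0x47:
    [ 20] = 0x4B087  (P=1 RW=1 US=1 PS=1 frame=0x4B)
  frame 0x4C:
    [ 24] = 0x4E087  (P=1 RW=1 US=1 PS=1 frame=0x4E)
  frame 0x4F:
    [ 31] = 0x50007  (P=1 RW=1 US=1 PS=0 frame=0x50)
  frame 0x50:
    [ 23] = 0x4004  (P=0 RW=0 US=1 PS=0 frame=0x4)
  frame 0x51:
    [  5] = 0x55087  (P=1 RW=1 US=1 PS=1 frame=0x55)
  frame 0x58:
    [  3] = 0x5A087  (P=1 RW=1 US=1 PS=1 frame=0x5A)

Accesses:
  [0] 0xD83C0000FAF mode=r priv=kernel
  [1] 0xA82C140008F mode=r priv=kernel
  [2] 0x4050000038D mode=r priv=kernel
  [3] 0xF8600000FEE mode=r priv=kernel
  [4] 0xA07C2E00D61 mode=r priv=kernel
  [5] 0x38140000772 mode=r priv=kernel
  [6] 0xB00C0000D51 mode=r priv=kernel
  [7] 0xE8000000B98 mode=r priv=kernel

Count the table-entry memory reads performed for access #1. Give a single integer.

Trace:
#0 VA=0xD83C0000FAF (r,kernel):
  [0] read 0x39 idx=27: raw=0x3A007 flags P=1 W=1 U=1 S=0
  [1] read 0x3A idx=15: raw=0x3B087 flags P=1 W=1 U=1 S=1
  ✓ 0x3BFAF (huge @L1)  — 2 lookups
#1 VA=0xA82C140008F (r,kernel):
  [0] read 0x39 idx=21: raw=0x3F007 flags P=1 W=1 U=1 S=0
  [1] read 0x3F idx=11: raw=0x43007 flags P=1 W=1 U=1 S=0
  [2] read 0x43 idx=10: raw=0x46087 flags P=1 W=1 U=1 S=1
  ✓ 0x4608F (huge @L2)  — 3 lookups
#2 VA=0x4050000038D (r,kernel):
  [0] read 0x39 idx=8: raw=0x47007 flags P=1 W=1 U=1 S=0
  [1] read 0x47 idx=20: raw=0x4B087 flags P=1 W=1 U=1 S=1
  ✓ 0x4B38D (huge @L1)  — 2 lookups
#3 VA=0xF8600000FEE (r,kernel):
  [0] read 0x39 idx=31: raw=0x4C007 flags P=1 W=1 U=1 S=0
  [1] read 0x4C idx=24: raw=0x4E087 flags P=1 W=1 U=1 S=1
  ✓ 0x4EFEE (huge @L1)  — 2 lookups
#4 VA=0xA07C2E00D61 (r,kernel):
  [0] read 0x39 idx=20: raw=0x4F007 flags P=1 W=1 U=1 S=0
  [1] read 0x4F idx=31: raw=0x50007 flags P=1 W=1 U=1 S=0
  [2] read 0x50 idx=23: raw=0x4004 flags P=0 W=0 U=1 S=0
  ⇒ fault: PAGE_NOT_PRESENT  — 3 lookups
#5 VA=0x38140000772 (r,kernel):
  [0] read 0x39 idx=7: raw=0x51007 flags P=1 W=1 U=1 S=0
  [1] read 0x51 idx=5: raw=0x55087 flags P=1 W=1 U=1 S=1
  ✓ 0x55772 (huge @L1)  — 2 lookups
#6 VA=0xB00C0000D51 (r,kernel):
  [0] read 0x39 idx=22: raw=0x58007 flags P=1 W=1 U=1 S=0
  [1] read 0x58 idx=3: raw=0x5A087 flags P=1 W=1 U=1 S=1
  ✓ 0x5AD51 (huge @L1)  — 2 lookups
#7 VA=0xE8000000B98 (r,kernel):
  [0] read 0x39 idx=29: raw=0x5B087 flags P=1 W=1 U=1 S=1
  ✓ 0x5BB98 (huge @L0)  — 1 lookups

Entries read for #1: 3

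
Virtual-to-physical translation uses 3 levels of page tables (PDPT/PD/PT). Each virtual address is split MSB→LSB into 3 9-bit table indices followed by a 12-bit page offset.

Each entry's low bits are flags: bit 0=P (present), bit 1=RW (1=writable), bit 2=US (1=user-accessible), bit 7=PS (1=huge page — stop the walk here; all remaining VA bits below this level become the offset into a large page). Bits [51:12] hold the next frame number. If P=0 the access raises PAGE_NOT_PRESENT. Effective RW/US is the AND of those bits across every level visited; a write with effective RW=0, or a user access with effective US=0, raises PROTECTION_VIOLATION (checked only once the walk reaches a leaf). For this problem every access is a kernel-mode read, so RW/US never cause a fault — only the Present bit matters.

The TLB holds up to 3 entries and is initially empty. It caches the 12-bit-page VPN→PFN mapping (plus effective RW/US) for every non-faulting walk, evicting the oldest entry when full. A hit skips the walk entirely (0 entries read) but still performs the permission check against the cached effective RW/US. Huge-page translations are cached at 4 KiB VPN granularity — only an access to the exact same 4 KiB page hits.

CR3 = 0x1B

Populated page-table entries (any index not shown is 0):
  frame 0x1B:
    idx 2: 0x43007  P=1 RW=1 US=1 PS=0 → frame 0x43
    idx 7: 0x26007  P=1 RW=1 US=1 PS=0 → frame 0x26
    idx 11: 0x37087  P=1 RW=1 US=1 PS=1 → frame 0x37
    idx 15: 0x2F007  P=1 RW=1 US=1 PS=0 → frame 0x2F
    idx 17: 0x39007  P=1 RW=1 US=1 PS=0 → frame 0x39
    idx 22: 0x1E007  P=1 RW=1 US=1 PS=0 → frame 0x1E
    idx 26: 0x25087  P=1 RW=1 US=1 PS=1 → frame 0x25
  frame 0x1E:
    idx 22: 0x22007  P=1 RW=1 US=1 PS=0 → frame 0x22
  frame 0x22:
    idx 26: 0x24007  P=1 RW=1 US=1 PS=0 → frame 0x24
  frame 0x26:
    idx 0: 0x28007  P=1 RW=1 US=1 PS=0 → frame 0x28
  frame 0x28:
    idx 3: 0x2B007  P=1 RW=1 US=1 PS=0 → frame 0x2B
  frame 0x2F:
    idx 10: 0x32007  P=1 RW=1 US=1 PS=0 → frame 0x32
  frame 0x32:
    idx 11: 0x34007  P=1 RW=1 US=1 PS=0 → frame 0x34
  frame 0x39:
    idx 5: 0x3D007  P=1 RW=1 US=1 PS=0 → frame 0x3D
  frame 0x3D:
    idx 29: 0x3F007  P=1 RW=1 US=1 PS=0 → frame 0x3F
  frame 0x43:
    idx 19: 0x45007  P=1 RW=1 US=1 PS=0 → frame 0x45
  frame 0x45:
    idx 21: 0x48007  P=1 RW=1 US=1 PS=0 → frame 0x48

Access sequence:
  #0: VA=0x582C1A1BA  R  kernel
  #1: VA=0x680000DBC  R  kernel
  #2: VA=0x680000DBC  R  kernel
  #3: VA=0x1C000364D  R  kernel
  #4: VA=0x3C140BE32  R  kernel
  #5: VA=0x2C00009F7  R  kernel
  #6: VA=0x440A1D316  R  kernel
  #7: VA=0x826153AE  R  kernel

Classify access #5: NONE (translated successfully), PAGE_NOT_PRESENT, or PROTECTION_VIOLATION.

Per-access translation:
#0 VA=0x582C1A1BA (r,kernel):
  lvl0: tbl 0x1B, slot 22 ⇒ 0x1E007 (P1/RW1/US1/PS0)
  lvl1: tbl 0x1E, slot 22 ⇒ 0x22007 (P1/RW1/US1/PS0)
  lvl2: tbl 0x22, slot 26 ⇒ 0x24007 (P1/RW1/US1/PS0)
  ✓ 0x241BA  — 3 lookups
#1 VA=0x680000DBC (r,kernel):
  lvl0: tbl 0x1B, slot 26 ⇒ 0x25087 (P1/RW1/US1/PS1)
  ✓ 0x25DBC (huge @L0)  — 1 lookups
#2 VA=0x680000DBC (r,kernel):
  TLB hit vpn=0x680000 → PA=0x25DBC
#3 VA=0x1C000364D (r,kernel):
  lvl0: tbl 0x1B, slot 7 ⇒ 0x26007 (P1/RW1/US1/PS0)
  lvl1: tbl 0x26, slot 0 ⇒ 0x28007 (P1/RW1/US1/PS0)
  lvl2: tbl 0x28, slot 3 ⇒ 0x2B007 (P1/RW1/US1/PS0)
  ✓ 0x2B64D  — 3 lookups
#4 VA=0x3C140BE32 (r,kernel):
  lvl0: tbl 0x1B, slot 15 ⇒ 0x2F007 (P1/RW1/US1/PS0)
  lvl1: tbl 0x2F, slot 10 ⇒ 0x32007 (P1/RW1/US1/PS0)
  lvl2: tbl 0x32, slot 11 ⇒ 0x34007 (P1/RW1/US1/PS0)
  ✓ 0x34E32  — 3 lookups
#5 VA=0x2C00009F7 (r,kernel):
  lvl0: tbl 0x1B, slot 11 ⇒ 0x37087 (P1/RW1/US1/PS1)
  ✓ 0x379F7 (huge @L0)  — 1 lookups
#6 VA=0x440A1D316 (r,kernel):
  lvl0: tbl 0x1B, slot 17 ⇒ 0x39007 (P1/RW1/US1/PS0)
  lvl1: tbl 0x39, slot 5 ⇒ 0x3D007 (P1/RW1/US1/PS0)
  lvl2: tbl 0x3D, slot 29 ⇒ 0x3F007 (P1/RW1/US1/PS0)
  ✓ 0x3F316  — 3 lookups
#7 VA=0x826153AE (r,kernel):
  lvl0: tbl 0x1B, slot 2 ⇒ 0x43007 (P1/RW1/US1/PS0)
  lvl1: tbl 0x43, slot 19 ⇒ 0x45007 (P1/RW1/US1/PS0)
  lvl2: tbl 0x45, slot 21 ⇒ 0x48007 (P1/RW1/US1/PS0)
  ✓ 0x483AE  — 3 lookups

Access #5 fault: NONE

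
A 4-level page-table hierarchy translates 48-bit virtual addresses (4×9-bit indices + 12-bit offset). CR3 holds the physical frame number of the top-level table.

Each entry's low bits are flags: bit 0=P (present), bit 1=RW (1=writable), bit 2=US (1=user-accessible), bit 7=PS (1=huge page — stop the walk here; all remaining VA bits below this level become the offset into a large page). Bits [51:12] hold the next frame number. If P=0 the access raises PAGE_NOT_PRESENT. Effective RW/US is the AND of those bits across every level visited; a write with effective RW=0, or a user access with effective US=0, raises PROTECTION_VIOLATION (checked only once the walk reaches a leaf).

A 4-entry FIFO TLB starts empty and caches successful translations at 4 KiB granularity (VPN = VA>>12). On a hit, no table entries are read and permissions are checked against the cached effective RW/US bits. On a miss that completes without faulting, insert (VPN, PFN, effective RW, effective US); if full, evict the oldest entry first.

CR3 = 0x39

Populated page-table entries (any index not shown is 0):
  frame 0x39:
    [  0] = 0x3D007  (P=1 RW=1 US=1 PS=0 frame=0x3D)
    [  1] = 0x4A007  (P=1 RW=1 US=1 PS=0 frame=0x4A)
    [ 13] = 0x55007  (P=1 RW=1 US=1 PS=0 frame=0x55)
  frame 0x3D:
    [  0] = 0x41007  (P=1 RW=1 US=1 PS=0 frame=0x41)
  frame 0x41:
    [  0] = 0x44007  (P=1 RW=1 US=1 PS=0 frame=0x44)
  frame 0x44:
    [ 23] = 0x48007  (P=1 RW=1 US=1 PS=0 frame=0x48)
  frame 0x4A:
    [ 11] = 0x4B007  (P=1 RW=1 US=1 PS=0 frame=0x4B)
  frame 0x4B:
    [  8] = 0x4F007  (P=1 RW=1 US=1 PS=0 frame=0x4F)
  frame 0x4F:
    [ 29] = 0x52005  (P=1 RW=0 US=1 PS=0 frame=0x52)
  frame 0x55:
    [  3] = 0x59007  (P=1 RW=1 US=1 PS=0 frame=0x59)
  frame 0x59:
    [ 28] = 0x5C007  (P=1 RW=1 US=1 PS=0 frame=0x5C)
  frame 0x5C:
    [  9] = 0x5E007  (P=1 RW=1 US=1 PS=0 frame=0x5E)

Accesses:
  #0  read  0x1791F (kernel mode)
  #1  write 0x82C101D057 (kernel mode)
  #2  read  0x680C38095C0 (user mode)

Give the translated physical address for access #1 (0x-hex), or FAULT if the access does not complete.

Walk each access:
#0 VA=0x1791F (r,kernel):
  L0 @0x39[0] → 0x3D007  P=1,RW=1,US=1,PS=0
  L1 @0x3D[0] → 0x41007  P=1,RW=1,US=1,PS=0
  L2 @0x41[0] → 0x44007  P=1,RW=1,US=1,PS=0
  L3 @0x44[23] → 0x48007  P=1,RW=1,US=1,PS=0
  ⇒ phys 0x4891F  [4 reads]
#1 VA=0x82C101D057 (w,kernel):
  L0 @0x39[1] → 0x4A007  P=1,RW=1,US=1,PS=0
  L1 @0x4A[11] → 0x4B007  P=1,RW=1,US=1,PS=0
  L2 @0x4B[8] → 0x4F007  P=1,RW=1,US=1,PS=0
  L3 @0x4F[29] → 0x52005  P=1,RW=0,US=1,PS=0
  → PROTECTION_VIOLATION  (4 entries read)
#2 VA=0x680C38095C0 (r,user):
  L0 @0x39[13] → 0x55007  P=1,RW=1,US=1,PS=0
  L1 @0x55[3] → 0x59007  P=1,RW=1,US=1,PS=0
  L2 @0x59[28] → 0x5C007  P=1,RW=1,US=1,PS=0
  L3 @0x5C[9] → 0x5E007  P=1,RW=1,US=1,PS=0
  ⇒ phys 0x5E5C0  [4 reads]

Access #1 PA: FAULT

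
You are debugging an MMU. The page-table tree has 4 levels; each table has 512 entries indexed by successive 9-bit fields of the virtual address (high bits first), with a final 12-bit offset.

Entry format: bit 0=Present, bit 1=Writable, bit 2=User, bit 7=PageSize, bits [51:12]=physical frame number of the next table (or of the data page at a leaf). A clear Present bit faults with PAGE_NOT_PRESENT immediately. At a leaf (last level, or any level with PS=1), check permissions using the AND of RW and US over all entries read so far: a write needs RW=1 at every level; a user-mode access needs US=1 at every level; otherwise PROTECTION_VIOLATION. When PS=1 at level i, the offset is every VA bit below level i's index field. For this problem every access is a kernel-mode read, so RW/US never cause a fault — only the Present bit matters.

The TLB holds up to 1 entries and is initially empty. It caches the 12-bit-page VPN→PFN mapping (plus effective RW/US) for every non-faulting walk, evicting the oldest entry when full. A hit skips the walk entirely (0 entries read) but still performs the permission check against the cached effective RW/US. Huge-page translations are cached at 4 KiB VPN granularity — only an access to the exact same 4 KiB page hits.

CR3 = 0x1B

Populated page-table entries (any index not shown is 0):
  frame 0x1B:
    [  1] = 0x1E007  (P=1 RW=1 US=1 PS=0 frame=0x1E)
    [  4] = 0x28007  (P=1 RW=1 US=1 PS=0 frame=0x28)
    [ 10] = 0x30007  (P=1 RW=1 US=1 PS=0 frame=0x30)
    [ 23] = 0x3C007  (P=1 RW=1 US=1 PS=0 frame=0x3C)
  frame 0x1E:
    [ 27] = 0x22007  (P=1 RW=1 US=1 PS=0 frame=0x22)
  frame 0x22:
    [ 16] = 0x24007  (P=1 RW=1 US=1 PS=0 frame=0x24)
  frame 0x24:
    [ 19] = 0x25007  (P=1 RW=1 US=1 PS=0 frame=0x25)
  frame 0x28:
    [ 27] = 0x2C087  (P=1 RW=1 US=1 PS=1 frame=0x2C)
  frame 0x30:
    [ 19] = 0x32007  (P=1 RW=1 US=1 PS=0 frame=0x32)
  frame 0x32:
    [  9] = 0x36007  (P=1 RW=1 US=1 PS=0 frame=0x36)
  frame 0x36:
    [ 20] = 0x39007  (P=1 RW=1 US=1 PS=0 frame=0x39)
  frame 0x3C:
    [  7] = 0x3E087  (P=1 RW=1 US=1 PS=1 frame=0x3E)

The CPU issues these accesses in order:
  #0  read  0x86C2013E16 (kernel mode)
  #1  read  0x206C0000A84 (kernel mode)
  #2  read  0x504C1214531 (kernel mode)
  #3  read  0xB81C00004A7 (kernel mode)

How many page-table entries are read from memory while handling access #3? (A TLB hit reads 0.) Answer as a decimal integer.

Trace:
#0 VA=0x86C2013E16 (r,kernel):
  L0 @0x1B[1] → 0x1E007  P=1,RW=1,US=1,PS=0
  L1 @0x1E[27] → 0x22007  P=1,RW=1,US=1,PS=0
  L2 @0x22[16] → 0x24007  P=1,RW=1,US=1,PS=0
  L3 @0x24[19] → 0x25007  P=1,RW=1,US=1,PS=0
  ✓ 0x25E16  — 4 lookups
#1 VA=0x206C0000A84 (r,kernel):
  L0 @0x1B[4] → 0x28007  P=1,RW=1,US=1,PS=0
  L1 @0x28[27] → 0x2C087  P=1,RW=1,US=1,PS=1
  ✓ 0x2CA84 (huge @L1)  — 2 lookups
#2 VA=0x504C1214531 (r,kernel):
  L0 @0x1B[10] → 0x30007  P=1,RW=1,US=1,PS=0
  L1 @0x30[19] → 0x32007  P=1,RW=1,US=1,PS=0
  L2 @0x32[9] → 0x36007  P=1,RW=1,US=1,PS=0
  L3 @0x36[20] → 0x39007  P=1,RW=1,US=1,PS=0
  ✓ 0x39531  — 4 lookups
#3 VA=0xB81C00004A7 (r,kernel):
  L0 @0x1B[23] → 0x3C007  P=1,RW=1,US=1,PS=0
  L1 @0x3C[7] → 0x3E087  P=1,RW=1,US=1,PS=1
  ✓ 0x3E4A7 (huge @L1)  — 2 lookups

Entries read for #3: 2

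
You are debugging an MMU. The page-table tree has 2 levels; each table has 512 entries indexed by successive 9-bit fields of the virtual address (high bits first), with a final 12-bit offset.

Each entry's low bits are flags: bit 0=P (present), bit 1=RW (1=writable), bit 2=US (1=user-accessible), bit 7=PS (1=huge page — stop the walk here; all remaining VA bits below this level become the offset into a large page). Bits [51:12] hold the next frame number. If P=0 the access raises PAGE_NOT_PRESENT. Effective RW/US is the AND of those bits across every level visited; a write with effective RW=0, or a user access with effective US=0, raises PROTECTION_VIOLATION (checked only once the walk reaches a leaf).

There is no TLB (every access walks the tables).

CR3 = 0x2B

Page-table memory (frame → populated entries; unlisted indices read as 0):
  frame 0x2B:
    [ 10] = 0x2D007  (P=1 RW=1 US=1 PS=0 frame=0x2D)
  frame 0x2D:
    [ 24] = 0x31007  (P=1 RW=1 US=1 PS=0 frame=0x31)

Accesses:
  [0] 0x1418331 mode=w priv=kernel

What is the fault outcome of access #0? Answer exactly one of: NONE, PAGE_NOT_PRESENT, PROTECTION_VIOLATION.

Trace:
#0 VA=0x1418331 (w,kernel):
  [0] read 0x2B idx=10: raw=0x2D007 flags P=1 W=1 U=1 S=0
  [1] read 0x2D idx=24: raw=0x31007 flags P=1 W=1 U=1 S=0
  ⇒ phys 0x31331  [2 reads]

Access #0 fault: NONE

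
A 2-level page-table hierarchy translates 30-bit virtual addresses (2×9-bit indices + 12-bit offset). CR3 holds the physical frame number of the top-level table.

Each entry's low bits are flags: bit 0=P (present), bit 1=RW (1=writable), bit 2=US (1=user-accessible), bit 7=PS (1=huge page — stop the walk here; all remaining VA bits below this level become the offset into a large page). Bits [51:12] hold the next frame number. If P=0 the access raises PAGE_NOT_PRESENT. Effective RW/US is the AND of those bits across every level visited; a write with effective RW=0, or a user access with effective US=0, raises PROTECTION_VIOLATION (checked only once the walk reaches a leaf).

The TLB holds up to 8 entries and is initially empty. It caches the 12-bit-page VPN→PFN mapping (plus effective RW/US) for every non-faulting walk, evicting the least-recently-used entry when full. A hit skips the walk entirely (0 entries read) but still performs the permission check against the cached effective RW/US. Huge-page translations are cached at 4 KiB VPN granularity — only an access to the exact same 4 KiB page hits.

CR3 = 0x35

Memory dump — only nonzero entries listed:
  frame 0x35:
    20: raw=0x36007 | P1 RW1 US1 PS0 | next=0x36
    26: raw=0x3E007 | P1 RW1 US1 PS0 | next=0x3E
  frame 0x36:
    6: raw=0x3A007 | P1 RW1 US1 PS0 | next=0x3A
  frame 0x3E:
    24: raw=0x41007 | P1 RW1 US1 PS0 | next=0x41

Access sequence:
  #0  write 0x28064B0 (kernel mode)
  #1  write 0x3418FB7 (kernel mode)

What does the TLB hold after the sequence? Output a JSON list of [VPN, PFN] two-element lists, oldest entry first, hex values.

Trace:
#0 VA=0x28064B0 (w,kernel):
  [0] read 0x35 idx=20: raw=0x36007 flags P=1 W=1 U=1 S=0
  [1] read 0x36 idx=6: raw=0x3A007 flags P=1 W=1 U=1 S=0
  → PA=0x3A4B0  (2 entries read)
#1 VA=0x3418FB7 (w,kernel):
  [0] read 0x35 idx=26: raw=0x3E007 flags P=1 W=1 U=1 S=0
  [1] read 0x3E idx=24: raw=0x41007 flags P=1 W=1 U=1 S=0
  → PA=0x41FB7  (2 entries read)

TLB: [["0x2806", "0x3A"], ["0x3418", "0x41"]]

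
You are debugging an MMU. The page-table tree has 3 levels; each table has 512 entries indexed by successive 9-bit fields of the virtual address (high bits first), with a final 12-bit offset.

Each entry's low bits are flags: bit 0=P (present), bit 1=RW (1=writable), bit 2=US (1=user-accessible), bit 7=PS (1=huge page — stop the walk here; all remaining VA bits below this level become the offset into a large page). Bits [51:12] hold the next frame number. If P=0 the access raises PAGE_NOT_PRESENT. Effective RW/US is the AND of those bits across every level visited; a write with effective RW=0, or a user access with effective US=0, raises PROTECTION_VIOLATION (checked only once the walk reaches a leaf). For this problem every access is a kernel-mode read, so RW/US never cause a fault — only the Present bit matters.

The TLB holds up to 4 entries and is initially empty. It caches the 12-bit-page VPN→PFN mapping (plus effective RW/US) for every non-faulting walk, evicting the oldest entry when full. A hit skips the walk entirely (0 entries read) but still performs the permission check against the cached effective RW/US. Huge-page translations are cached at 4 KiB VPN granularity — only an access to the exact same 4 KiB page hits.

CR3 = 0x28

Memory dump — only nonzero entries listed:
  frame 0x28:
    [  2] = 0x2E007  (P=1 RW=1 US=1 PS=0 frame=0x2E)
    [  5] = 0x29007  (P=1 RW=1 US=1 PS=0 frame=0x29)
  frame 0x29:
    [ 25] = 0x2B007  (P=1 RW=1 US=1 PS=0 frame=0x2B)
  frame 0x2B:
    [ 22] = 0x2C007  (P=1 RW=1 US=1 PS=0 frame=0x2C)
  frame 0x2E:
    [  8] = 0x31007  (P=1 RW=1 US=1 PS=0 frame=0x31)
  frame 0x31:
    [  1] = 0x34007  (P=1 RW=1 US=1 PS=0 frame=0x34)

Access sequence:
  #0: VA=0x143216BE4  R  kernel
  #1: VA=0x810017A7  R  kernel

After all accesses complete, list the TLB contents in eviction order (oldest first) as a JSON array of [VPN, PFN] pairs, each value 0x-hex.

Per-access translation:
#0 VA=0x143216BE4 (r,kernel):
  [0] read 0x28 idx=5: raw=0x29007 flags P=1 W=1 U=1 S=0
  [1] read 0x29 idx=25: raw=0x2B007 flags P=1 W=1 U=1 S=0
  [2] read 0x2B idx=22: raw=0x2C007 flags P=1 W=1 U=1 S=0
  ✓ 0x2CBE4  — 3 lookups
#1 VA=0x810017A7 (r,kernel):
  [0] read 0x28 idx=2: raw=0x2E007 flags P=1 W=1 U=1 S=0
  [1] read 0x2E idx=8: raw=0x31007 flags P=1 W=1 U=1 S=0
  [2] read 0x31 idx=1: raw=0x34007 flags P=1 W=1 U=1 S=0
  ✓ 0x347A7  — 3 lookups

TLB: [["0x143216", "0x2C"], ["0x81001", "0x34"]]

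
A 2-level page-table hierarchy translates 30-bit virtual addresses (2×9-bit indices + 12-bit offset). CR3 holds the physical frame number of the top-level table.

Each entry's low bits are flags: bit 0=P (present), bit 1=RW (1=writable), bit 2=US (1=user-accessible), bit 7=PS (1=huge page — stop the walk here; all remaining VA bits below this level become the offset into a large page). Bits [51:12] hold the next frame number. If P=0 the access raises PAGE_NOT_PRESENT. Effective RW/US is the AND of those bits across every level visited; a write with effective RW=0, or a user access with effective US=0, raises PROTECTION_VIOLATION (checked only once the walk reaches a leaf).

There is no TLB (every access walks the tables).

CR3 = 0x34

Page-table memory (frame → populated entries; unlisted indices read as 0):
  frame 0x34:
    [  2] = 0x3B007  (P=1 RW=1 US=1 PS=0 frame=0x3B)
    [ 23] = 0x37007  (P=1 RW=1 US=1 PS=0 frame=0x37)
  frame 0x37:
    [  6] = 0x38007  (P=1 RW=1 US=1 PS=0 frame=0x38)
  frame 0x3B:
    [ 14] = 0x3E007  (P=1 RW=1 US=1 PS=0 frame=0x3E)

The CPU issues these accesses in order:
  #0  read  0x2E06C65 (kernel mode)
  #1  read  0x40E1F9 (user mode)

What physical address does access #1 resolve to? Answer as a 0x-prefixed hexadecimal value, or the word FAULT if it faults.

Per-access translation:
#0 VA=0x2E06C65 (r,kernel):
  [0] read 0x34 idx=23: raw=0x37007 flags P=1 W=1 U=1 S=0
  [1] read 0x37 idx=6: raw=0x38007 flags P=1 W=1 U=1 S=0
  → PA=0x38C65  (2 entries read)
#1 VA=0x40E1F9 (r,user):
  [0] read 0x34 idx=2: raw=0x3B007 flags P=1 W=1 U=1 S=0
  [1] read 0x3B idx=14: raw=0x3E007 flags P=1 W=1 U=1 S=0
  → PA=0x3E1F9  (2 entries read)

Access #1 PA: 0x3E1F9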